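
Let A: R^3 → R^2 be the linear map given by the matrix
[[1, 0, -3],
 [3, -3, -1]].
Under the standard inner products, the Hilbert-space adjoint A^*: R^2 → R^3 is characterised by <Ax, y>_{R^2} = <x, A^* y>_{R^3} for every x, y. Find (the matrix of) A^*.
A^* = A^T =
[[1, 3],
 [0, -3],
 [-3, -1]]

For real matrices with standard dot products, the defining identity <Ax, y> = <x, A^* y> gives (Ax)^T y = x^T (A^*) y, i.e. x^T A^T y = x^T (A^*) y. Since this holds for all x, y, we must have A^* = A^T. Therefore
A^* =
[[1, 3],
 [0, -3],
 [-3, -1]].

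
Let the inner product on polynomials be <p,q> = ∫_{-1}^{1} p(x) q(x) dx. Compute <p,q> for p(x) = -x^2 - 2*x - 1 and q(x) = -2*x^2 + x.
<p,q> = 4/5

Expand the product: p(x)·q(x) = 2*x^4 + 3*x^3 - x.
∫_{-1}^{1} of each monomial x^k gives [2/(k+1) if k even, 0 if k odd]. Integrating term-by-term (or equivalently evaluating the antiderivative F(x) = 2*x^5/5 + 3*x^4/4 - x^2/2 at the endpoints):
  F(1) − F(−1) = 13/20 − (-3/20) = 4/5.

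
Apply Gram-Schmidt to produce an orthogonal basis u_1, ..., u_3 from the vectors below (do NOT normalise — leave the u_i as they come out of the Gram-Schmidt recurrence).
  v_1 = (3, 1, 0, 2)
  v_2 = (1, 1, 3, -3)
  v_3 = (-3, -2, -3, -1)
Orthogonal basis:
  u_1 = (3, 1, 0, 2)
  u_2 = (10/7, 8/7, 3, -19/7)
  u_3 = (33/46, -15/46, -24/23, -21/23)

Apply the Gram-Schmidt recurrence
  u_1 = v_1
  u_i = v_i − Σ_{j<i} ((v_i · u_j) / (u_j · u_j)) · u_j.

Step by step this gives:
  u_1 = (3, 1, 0, 2)
  u_2 = (10/7, 8/7, 3, -19/7)
  u_3 = (33/46, -15/46, -24/23, -21/23)

Orthogonality check:
  u_2 · u_1 = 0 (should be 0)
  u_3 · u_1 = 0 (should be 0)
  u_3 · u_2 = 0 (should be 0)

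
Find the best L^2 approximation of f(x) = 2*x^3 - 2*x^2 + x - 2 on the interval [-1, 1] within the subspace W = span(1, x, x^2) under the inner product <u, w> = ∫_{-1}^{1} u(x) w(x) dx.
g(x) = -2*x^2 + 11*x/5 - 2

The best approximation g ∈ W is the orthogonal projection of f onto W. Writing g = a_0 + a_1 x + a_2 x^2, the coefficients solve the normal equations G · a = b where
  G_{ij} = <φ_i, φ_j> and b_i = <f, φ_i>, with φ_0 = 1, φ_1 = x, φ_2 = x^2.
G =
  [2, 0, 2/3]
  [0, 2/3, 0]
  [2/3, 0, 2/5],
b = (-16/3, 22/15, -32/15).
Solving gives a_0 = -2, a_1 = 11/5, a_2 = -2, so
  g(x) = -2*x^2 + 11*x/5 - 2.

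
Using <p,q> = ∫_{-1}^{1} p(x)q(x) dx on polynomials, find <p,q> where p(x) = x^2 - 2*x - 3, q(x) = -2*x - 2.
<p,q> = 40/3

Expand the product: p(x)·q(x) = -2*x^3 + 2*x^2 + 10*x + 6.
∫_{-1}^{1} of each monomial x^k gives [2/(k+1) if k even, 0 if k odd]. Integrating term-by-term (or equivalently evaluating the antiderivative F(x) = -x^4/2 + 2*x^3/3 + 5*x^2 + 6*x at the endpoints):
  F(1) − F(−1) = 67/6 − (-13/6) = 40/3.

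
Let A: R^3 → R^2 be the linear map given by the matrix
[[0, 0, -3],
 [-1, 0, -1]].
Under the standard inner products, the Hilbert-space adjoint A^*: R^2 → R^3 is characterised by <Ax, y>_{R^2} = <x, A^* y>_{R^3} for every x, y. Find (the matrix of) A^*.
A^* = A^T =
[[0, -1],
 [0, 0],
 [-3, -1]]

For real matrices with standard dot products, the defining identity <Ax, y> = <x, A^* y> gives (Ax)^T y = x^T (A^*) y, i.e. x^T A^T y = x^T (A^*) y. Since this holds for all x, y, we must have A^* = A^T. Therefore
A^* =
[[0, -1],
 [0, 0],
 [-3, -1]].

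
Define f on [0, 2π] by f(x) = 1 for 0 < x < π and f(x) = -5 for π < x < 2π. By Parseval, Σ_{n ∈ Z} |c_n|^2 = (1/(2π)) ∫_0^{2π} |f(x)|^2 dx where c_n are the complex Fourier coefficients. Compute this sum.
Σ |c_n|^2 = 13

Parseval equates the L^2 energy of f (normalised by 1/(2π)) with the ℓ^2 sum of its Fourier coefficients: (1/(2π)) ∫_0^{2π} |f|^2 = Σ |c_n|^2.
Compute the left side: (1/(2π)) [∫_0^π 1^2 dx + ∫_π^{2π} (-5)^2 dx] = (1/(2π)) · (1π + 25π) = (1 + 25)/2 = 13.
So Σ_{n ∈ Z} |c_n|^2 = 13.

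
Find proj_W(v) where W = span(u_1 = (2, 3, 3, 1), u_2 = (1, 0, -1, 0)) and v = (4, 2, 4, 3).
proj_W(v) = (29/9, 58/15, 29/9, 58/45)

Set up U = [u_1 | ... | u_2] ∈ R^(4×2). The projector onto W = col(U) is P = U (U^T U)^(-1) U^T.
Compute U^T U =
  [23, -1]
  [-1, 2],
and U^T v = (29, 0).
Solve U^T U · c = U^T v for the coefficients: c = (58/45, 29/45). The projection is proj_W(v) = U c.
Check: (v - proj_W(v)) · u_1 = 0  (should be 0).
Check: (v - proj_W(v)) · u_2 = 0  (should be 0).
Result: proj_W(v) = (29/9, 58/15, 29/9, 58/45).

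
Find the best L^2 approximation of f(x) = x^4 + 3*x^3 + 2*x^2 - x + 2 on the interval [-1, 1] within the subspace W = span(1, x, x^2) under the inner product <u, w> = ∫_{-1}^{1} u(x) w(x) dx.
g(x) = 20*x^2/7 + 4*x/5 + 67/35

The best approximation g ∈ W is the orthogonal projection of f onto W. Writing g = a_0 + a_1 x + a_2 x^2, the coefficients solve the normal equations G · a = b where
  G_{ij} = <φ_i, φ_j> and b_i = <f, φ_i>, with φ_0 = 1, φ_1 = x, φ_2 = x^2.
G =
  [2, 0, 2/3]
  [0, 2/3, 0]
  [2/3, 0, 2/5],
b = (86/15, 8/15, 254/105).
Solving gives a_0 = 67/35, a_1 = 4/5, a_2 = 20/7, so
  g(x) = 20*x^2/7 + 4*x/5 + 67/35.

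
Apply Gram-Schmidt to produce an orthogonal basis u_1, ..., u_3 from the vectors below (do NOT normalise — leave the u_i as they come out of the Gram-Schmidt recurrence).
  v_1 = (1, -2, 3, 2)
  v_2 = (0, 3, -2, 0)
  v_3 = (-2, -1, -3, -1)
Orthogonal basis:
  u_1 = (1, -2, 3, 2)
  u_2 = (2/3, 5/3, 0, 4/3)
  u_3 = (-73/90, -7/9, -7/6, 62/45)

Apply the Gram-Schmidt recurrence
  u_1 = v_1
  u_i = v_i − Σ_{j<i} ((v_i · u_j) / (u_j · u_j)) · u_j.

Step by step this gives:
  u_1 = (1, -2, 3, 2)
  u_2 = (2/3, 5/3, 0, 4/3)
  u_3 = (-73/90, -7/9, -7/6, 62/45)

Orthogonality check:
  u_2 · u_1 = 0 (should be 0)
  u_3 · u_1 = 0 (should be 0)
  u_3 · u_2 = 0 (should be 0)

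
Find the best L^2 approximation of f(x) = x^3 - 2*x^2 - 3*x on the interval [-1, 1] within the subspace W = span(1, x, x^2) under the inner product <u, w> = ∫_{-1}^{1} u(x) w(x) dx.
g(x) = -2*x^2 - 12*x/5

The best approximation g ∈ W is the orthogonal projection of f onto W. Writing g = a_0 + a_1 x + a_2 x^2, the coefficients solve the normal equations G · a = b where
  G_{ij} = <φ_i, φ_j> and b_i = <f, φ_i>, with φ_0 = 1, φ_1 = x, φ_2 = x^2.
G =
  [2, 0, 2/3]
  [0, 2/3, 0]
  [2/3, 0, 2/5],
b = (-4/3, -8/5, -4/5).
Solving gives a_0 = 0, a_1 = -12/5, a_2 = -2, so
  g(x) = -2*x^2 - 12*x/5.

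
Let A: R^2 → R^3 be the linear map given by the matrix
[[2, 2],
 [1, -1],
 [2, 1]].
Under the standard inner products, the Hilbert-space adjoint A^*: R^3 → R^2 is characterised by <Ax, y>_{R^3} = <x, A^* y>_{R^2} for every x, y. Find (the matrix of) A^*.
A^* = A^T =
[[2, 1, 2],
 [2, -1, 1]]

For real matrices with standard dot products, the defining identity <Ax, y> = <x, A^* y> gives (Ax)^T y = x^T (A^*) y, i.e. x^T A^T y = x^T (A^*) y. Since this holds for all x, y, we must have A^* = A^T. Therefore
A^* =
[[2, 1, 2],
 [2, -1, 1]].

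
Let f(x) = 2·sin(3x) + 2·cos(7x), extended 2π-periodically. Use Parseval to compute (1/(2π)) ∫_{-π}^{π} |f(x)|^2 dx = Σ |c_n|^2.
Σ |c_n|^2 = 4

Expand |f|^2 and use orthogonality of {sin(nx), cos(mx)} on [-π, π]:
  ∫_{-π}^{π} sin(nx)^2 dx = π, ∫ cos(mx)^2 dx = π, and cross terms integrate to 0.
So ∫_{-π}^{π} f(x)^2 dx = 2^2 · π + 2^2 · π = (4 + 4)π.
Divide by 2π: (4 + 4)/2 = 4.
By Parseval, this equals Σ |c_n|^2.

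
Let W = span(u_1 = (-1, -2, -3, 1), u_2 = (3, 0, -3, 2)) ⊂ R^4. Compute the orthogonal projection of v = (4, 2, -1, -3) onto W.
proj_W(v) = (845/266, 248/133, 21/38, 75/133)

Set up U = [u_1 | ... | u_2] ∈ R^(4×2). The projector onto W = col(U) is P = U (U^T U)^(-1) U^T.
Compute U^T U =
  [15, 8]
  [8, 22],
and U^T v = (-8, 9).
Solve U^T U · c = U^T v for the coefficients: c = (-124/133, 199/266). The projection is proj_W(v) = U c.
Check: (v - proj_W(v)) · u_1 = 0  (should be 0).
Check: (v - proj_W(v)) · u_2 = 0  (should be 0).
Result: proj_W(v) = (845/266, 248/133, 21/38, 75/133).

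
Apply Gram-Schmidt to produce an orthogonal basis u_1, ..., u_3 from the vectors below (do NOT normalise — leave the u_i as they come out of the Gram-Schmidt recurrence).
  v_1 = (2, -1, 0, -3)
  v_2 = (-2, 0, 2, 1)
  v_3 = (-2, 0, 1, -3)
Orthogonal basis:
  u_1 = (2, -1, 0, -3)
  u_2 = (-1, -1/2, 2, -1/2)
  u_3 = (-12/7, 6/7, -1, -10/7)

Apply the Gram-Schmidt recurrence
  u_1 = v_1
  u_i = v_i − Σ_{j<i} ((v_i · u_j) / (u_j · u_j)) · u_j.

Step by step this gives:
  u_1 = (2, -1, 0, -3)
  u_2 = (-1, -1/2, 2, -1/2)
  u_3 = (-12/7, 6/7, -1, -10/7)

Orthogonality check:
  u_2 · u_1 = 0 (should be 0)
  u_3 · u_1 = 0 (should be 0)
  u_3 · u_2 = 0 (should be 0)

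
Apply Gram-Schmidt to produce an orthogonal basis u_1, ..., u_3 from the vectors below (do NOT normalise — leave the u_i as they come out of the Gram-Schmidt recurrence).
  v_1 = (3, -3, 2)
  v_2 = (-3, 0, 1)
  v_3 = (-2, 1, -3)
Orthogonal basis:
  u_1 = (3, -3, 2)
  u_2 = (-45/22, -21/22, 18/11)
  u_3 = (-8/19, -24/19, -24/19)

Apply the Gram-Schmidt recurrence
  u_1 = v_1
  u_i = v_i − Σ_{j<i} ((v_i · u_j) / (u_j · u_j)) · u_j.

Step by step this gives:
  u_1 = (3, -3, 2)
  u_2 = (-45/22, -21/22, 18/11)
  u_3 = (-8/19, -24/19, -24/19)

Orthogonality check:
  u_2 · u_1 = 0 (should be 0)
  u_3 · u_1 = 0 (should be 0)
  u_3 · u_2 = 0 (should be 0)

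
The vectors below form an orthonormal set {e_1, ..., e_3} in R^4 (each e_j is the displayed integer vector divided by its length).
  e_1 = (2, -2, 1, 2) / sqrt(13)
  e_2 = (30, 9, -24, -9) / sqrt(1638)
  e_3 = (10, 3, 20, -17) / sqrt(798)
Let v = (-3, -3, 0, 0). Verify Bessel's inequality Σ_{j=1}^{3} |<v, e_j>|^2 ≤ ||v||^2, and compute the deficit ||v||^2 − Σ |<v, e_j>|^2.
Σ |<v, e_j>|^2 = 195/19; ||v||^2 = 18; deficit = 147/19

Write each e_j = u_j / sqrt(<u_j, u_j>) where u_j is the displayed integer vector. Then <v, e_j> = <v, u_j> / sqrt(<u_j, u_j>), so |<v, e_j>|^2 = <v, u_j>^2 / <u_j, u_j>.
Coefficients: <v, e_1> = 0/sqrt(13), <v, e_2> = -117/sqrt(1638), <v, e_3> = -39/sqrt(798).
Square and sum: Σ |<v, e_j>|^2 = 195/19.
Compute ||v||^2 = v·v = 18.
Deficit = 18 − 195/19 = 147/19 ≥ 0, confirming Bessel's inequality. (The deficit equals ||v − Σ <v,e_j> e_j||^2, the squared distance from v to span{e_j}.)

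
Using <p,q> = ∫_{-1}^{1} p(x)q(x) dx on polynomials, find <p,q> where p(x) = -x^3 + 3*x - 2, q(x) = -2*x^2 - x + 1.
<p,q> = -44/15

Expand the product: p(x)·q(x) = 2*x^5 + x^4 - 7*x^3 + x^2 + 5*x - 2.
∫_{-1}^{1} of each monomial x^k gives [2/(k+1) if k even, 0 if k odd]. Integrating term-by-term (or equivalently evaluating the antiderivative F(x) = x^6/3 + x^5/5 - 7*x^4/4 + x^3/3 + 5*x^2/2 - 2*x at the endpoints):
  F(1) − F(−1) = -23/60 − (51/20) = -44/15.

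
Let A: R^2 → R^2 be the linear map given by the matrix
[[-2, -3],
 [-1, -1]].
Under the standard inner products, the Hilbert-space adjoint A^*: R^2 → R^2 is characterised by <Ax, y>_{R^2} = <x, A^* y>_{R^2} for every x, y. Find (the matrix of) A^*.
A^* = A^T =
[[-2, -1],
 [-3, -1]]

For real matrices with standard dot products, the defining identity <Ax, y> = <x, A^* y> gives (Ax)^T y = x^T (A^*) y, i.e. x^T A^T y = x^T (A^*) y. Since this holds for all x, y, we must have A^* = A^T. Therefore
A^* =
[[-2, -1],
 [-3, -1]].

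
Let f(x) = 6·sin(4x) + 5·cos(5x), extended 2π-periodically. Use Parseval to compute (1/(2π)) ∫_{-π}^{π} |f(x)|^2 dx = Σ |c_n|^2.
Σ |c_n|^2 = 61/2

Expand |f|^2 and use orthogonality of {sin(nx), cos(mx)} on [-π, π]:
  ∫_{-π}^{π} sin(nx)^2 dx = π, ∫ cos(mx)^2 dx = π, and cross terms integrate to 0.
So ∫_{-π}^{π} f(x)^2 dx = 6^2 · π + 5^2 · π = (36 + 25)π.
Divide by 2π: (36 + 25)/2 = 61/2.
By Parseval, this equals Σ |c_n|^2.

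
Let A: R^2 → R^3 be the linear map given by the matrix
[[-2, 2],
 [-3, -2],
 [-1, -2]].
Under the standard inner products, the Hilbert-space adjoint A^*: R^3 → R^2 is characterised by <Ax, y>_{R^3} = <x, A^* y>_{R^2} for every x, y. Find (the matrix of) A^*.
A^* = A^T =
[[-2, -3, -1],
 [2, -2, -2]]

For real matrices with standard dot products, the defining identity <Ax, y> = <x, A^* y> gives (Ax)^T y = x^T (A^*) y, i.e. x^T A^T y = x^T (A^*) y. Since this holds for all x, y, we must have A^* = A^T. Therefore
A^* =
[[-2, -3, -1],
 [2, -2, -2]].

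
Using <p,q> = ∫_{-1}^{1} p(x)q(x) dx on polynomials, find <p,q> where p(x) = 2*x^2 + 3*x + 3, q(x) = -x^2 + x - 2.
<p,q> = -232/15

Expand the product: p(x)·q(x) = -2*x^4 - x^3 - 4*x^2 - 3*x - 6.
∫_{-1}^{1} of each monomial x^k gives [2/(k+1) if k even, 0 if k odd]. Integrating term-by-term (or equivalently evaluating the antiderivative F(x) = -2*x^5/5 - x^4/4 - 4*x^3/3 - 3*x^2/2 - 6*x at the endpoints):
  F(1) − F(−1) = -569/60 − (359/60) = -232/15.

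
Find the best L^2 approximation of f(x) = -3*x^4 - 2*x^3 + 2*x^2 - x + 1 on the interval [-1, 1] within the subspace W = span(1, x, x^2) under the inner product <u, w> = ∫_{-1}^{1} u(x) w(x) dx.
g(x) = -4*x^2/7 - 11*x/5 + 44/35

The best approximation g ∈ W is the orthogonal projection of f onto W. Writing g = a_0 + a_1 x + a_2 x^2, the coefficients solve the normal equations G · a = b where
  G_{ij} = <φ_i, φ_j> and b_i = <f, φ_i>, with φ_0 = 1, φ_1 = x, φ_2 = x^2.
G =
  [2, 0, 2/3]
  [0, 2/3, 0]
  [2/3, 0, 2/5],
b = (32/15, -22/15, 64/105).
Solving gives a_0 = 44/35, a_1 = -11/5, a_2 = -4/7, so
  g(x) = -4*x^2/7 - 11*x/5 + 44/35.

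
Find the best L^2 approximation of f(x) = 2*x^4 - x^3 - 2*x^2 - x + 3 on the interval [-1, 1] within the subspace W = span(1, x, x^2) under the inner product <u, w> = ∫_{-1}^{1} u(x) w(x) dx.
g(x) = -2*x^2/7 - 8*x/5 + 99/35

The best approximation g ∈ W is the orthogonal projection of f onto W. Writing g = a_0 + a_1 x + a_2 x^2, the coefficients solve the normal equations G · a = b where
  G_{ij} = <φ_i, φ_j> and b_i = <f, φ_i>, with φ_0 = 1, φ_1 = x, φ_2 = x^2.
G =
  [2, 0, 2/3]
  [0, 2/3, 0]
  [2/3, 0, 2/5],
b = (82/15, -16/15, 62/35).
Solving gives a_0 = 99/35, a_1 = -8/5, a_2 = -2/7, so
  g(x) = -2*x^2/7 - 8*x/5 + 99/35.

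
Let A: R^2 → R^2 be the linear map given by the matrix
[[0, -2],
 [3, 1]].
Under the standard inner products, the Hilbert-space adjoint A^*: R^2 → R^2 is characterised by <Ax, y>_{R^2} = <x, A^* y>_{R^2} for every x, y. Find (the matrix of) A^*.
A^* = A^T =
[[0, 3],
 [-2, 1]]

For real matrices with standard dot products, the defining identity <Ax, y> = <x, A^* y> gives (Ax)^T y = x^T (A^*) y, i.e. x^T A^T y = x^T (A^*) y. Since this holds for all x, y, we must have A^* = A^T. Therefore
A^* =
[[0, 3],
 [-2, 1]].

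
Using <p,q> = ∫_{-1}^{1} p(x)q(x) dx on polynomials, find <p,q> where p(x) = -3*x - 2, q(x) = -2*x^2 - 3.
<p,q> = 44/3

Expand the product: p(x)·q(x) = 6*x^3 + 4*x^2 + 9*x + 6.
∫_{-1}^{1} of each monomial x^k gives [2/(k+1) if k even, 0 if k odd]. Integrating term-by-term (or equivalently evaluating the antiderivative F(x) = 3*x^4/2 + 4*x^3/3 + 9*x^2/2 + 6*x at the endpoints):
  F(1) − F(−1) = 40/3 − (-4/3) = 44/3.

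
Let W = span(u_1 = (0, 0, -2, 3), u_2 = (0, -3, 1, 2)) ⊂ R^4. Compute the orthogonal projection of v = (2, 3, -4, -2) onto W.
proj_W(v) = (0, 687/166, -421/166, -85/83)

Set up U = [u_1 | ... | u_2] ∈ R^(4×2). The projector onto W = col(U) is P = U (U^T U)^(-1) U^T.
Compute U^T U =
  [13, 4]
  [4, 14],
and U^T v = (2, -17).
Solve U^T U · c = U^T v for the coefficients: c = (48/83, -229/166). The projection is proj_W(v) = U c.
Check: (v - proj_W(v)) · u_1 = 0  (should be 0).
Check: (v - proj_W(v)) · u_2 = 0  (should be 0).
Result: proj_W(v) = (0, 687/166, -421/166, -85/83).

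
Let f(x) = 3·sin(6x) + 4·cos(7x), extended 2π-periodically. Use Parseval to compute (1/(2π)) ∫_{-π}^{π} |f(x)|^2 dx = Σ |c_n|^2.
Σ |c_n|^2 = 25/2

Expand |f|^2 and use orthogonality of {sin(nx), cos(mx)} on [-π, π]:
  ∫_{-π}^{π} sin(nx)^2 dx = π, ∫ cos(mx)^2 dx = π, and cross terms integrate to 0.
So ∫_{-π}^{π} f(x)^2 dx = 3^2 · π + 4^2 · π = (9 + 16)π.
Divide by 2π: (9 + 16)/2 = 25/2.
By Parseval, this equals Σ |c_n|^2.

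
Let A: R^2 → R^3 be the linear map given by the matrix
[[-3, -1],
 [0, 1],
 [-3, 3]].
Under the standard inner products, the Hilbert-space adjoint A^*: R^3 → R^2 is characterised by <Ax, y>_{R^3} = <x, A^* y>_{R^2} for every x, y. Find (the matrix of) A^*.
A^* = A^T =
[[-3, 0, -3],
 [-1, 1, 3]]

For real matrices with standard dot products, the defining identity <Ax, y> = <x, A^* y> gives (Ax)^T y = x^T (A^*) y, i.e. x^T A^T y = x^T (A^*) y. Since this holds for all x, y, we must have A^* = A^T. Therefore
A^* =
[[-3, 0, -3],
 [-1, 1, 3]].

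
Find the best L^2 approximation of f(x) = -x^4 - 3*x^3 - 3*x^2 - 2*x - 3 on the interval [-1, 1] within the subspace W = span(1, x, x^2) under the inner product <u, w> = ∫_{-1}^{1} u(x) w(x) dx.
g(x) = -27*x^2/7 - 19*x/5 - 102/35

The best approximation g ∈ W is the orthogonal projection of f onto W. Writing g = a_0 + a_1 x + a_2 x^2, the coefficients solve the normal equations G · a = b where
  G_{ij} = <φ_i, φ_j> and b_i = <f, φ_i>, with φ_0 = 1, φ_1 = x, φ_2 = x^2.
G =
  [2, 0, 2/3]
  [0, 2/3, 0]
  [2/3, 0, 2/5],
b = (-42/5, -38/15, -122/35).
Solving gives a_0 = -102/35, a_1 = -19/5, a_2 = -27/7, so
  g(x) = -27*x^2/7 - 19*x/5 - 102/35.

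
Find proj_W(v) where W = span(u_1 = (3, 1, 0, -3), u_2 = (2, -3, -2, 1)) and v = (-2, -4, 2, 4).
proj_W(v) = (-442/171, -142/57, -8/9, 670/171)

Set up U = [u_1 | ... | u_2] ∈ R^(4×2). The projector onto W = col(U) is P = U (U^T U)^(-1) U^T.
Compute U^T U =
  [19, 0]
  [0, 18],
and U^T v = (-22, 8).
Solve U^T U · c = U^T v for the coefficients: c = (-22/19, 4/9). The projection is proj_W(v) = U c.
Check: (v - proj_W(v)) · u_1 = 0  (should be 0).
Check: (v - proj_W(v)) · u_2 = 0  (should be 0).
Result: proj_W(v) = (-442/171, -142/57, -8/9, 670/171).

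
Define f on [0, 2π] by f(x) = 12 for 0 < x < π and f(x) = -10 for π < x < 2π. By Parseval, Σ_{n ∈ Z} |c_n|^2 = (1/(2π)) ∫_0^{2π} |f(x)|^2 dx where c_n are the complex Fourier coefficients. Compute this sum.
Σ |c_n|^2 = 122

Parseval equates the L^2 energy of f (normalised by 1/(2π)) with the ℓ^2 sum of its Fourier coefficients: (1/(2π)) ∫_0^{2π} |f|^2 = Σ |c_n|^2.
Compute the left side: (1/(2π)) [∫_0^π 12^2 dx + ∫_π^{2π} (-10)^2 dx] = (1/(2π)) · (144π + 100π) = (144 + 100)/2 = 122.
So Σ_{n ∈ Z} |c_n|^2 = 122.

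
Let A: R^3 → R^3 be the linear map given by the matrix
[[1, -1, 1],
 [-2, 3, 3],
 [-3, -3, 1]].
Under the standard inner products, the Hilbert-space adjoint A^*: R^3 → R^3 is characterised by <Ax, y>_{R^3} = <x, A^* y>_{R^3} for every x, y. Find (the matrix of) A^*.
A^* = A^T =
[[1, -2, -3],
 [-1, 3, -3],
 [1, 3, 1]]

For real matrices with standard dot products, the defining identity <Ax, y> = <x, A^* y> gives (Ax)^T y = x^T (A^*) y, i.e. x^T A^T y = x^T (A^*) y. Since this holds for all x, y, we must have A^* = A^T. Therefore
A^* =
[[1, -2, -3],
 [-1, 3, -3],
 [1, 3, 1]].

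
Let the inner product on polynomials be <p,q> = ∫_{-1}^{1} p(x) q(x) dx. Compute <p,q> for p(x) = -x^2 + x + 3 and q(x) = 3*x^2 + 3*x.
<p,q> = 34/5

Expand the product: p(x)·q(x) = -3*x^4 + 12*x^2 + 9*x.
∫_{-1}^{1} of each monomial x^k gives [2/(k+1) if k even, 0 if k odd]. Integrating term-by-term (or equivalently evaluating the antiderivative F(x) = -3*x^5/5 + 4*x^3 + 9*x^2/2 at the endpoints):
  F(1) − F(−1) = 79/10 − (11/10) = 34/5.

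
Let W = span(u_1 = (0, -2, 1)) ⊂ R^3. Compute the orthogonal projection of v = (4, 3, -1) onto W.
proj_W(v) = (0, 14/5, -7/5)

Set up U = [u_1 | ... | u_1] ∈ R^(3×1). The projector onto W = col(U) is P = U (U^T U)^(-1) U^T.
Compute U^T U =
  [5],
and U^T v = (-7).
Solve U^T U · c = U^T v for the coefficients: c = (-7/5). The projection is proj_W(v) = U c.
Check: (v - proj_W(v)) · u_1 = 0  (should be 0).
Result: proj_W(v) = (0, 14/5, -7/5).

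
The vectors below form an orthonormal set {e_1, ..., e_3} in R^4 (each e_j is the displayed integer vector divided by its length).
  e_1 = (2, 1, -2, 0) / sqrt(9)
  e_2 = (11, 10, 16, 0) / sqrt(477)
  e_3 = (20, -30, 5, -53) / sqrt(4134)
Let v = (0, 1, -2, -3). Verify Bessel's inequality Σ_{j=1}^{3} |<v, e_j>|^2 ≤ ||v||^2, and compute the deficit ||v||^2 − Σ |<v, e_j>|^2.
Σ |<v, e_j>|^2 = 563/78; ||v||^2 = 14; deficit = 529/78

Write each e_j = u_j / sqrt(<u_j, u_j>) where u_j is the displayed integer vector. Then <v, e_j> = <v, u_j> / sqrt(<u_j, u_j>), so |<v, e_j>|^2 = <v, u_j>^2 / <u_j, u_j>.
Coefficients: <v, e_1> = 5/sqrt(9), <v, e_2> = -22/sqrt(477), <v, e_3> = 119/sqrt(4134).
Square and sum: Σ |<v, e_j>|^2 = 563/78.
Compute ||v||^2 = v·v = 14.
Deficit = 14 − 563/78 = 529/78 ≥ 0, confirming Bessel's inequality. (The deficit equals ||v − Σ <v,e_j> e_j||^2, the squared distance from v to span{e_j}.)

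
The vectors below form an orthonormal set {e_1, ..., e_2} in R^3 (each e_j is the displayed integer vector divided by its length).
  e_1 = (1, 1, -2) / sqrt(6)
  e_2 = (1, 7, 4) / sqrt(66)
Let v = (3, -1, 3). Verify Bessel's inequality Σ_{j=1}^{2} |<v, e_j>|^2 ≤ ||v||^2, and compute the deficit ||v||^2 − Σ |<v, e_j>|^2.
Σ |<v, e_j>|^2 = 40/11; ||v||^2 = 19; deficit = 169/11

Write each e_j = u_j / sqrt(<u_j, u_j>) where u_j is the displayed integer vector. Then <v, e_j> = <v, u_j> / sqrt(<u_j, u_j>), so |<v, e_j>|^2 = <v, u_j>^2 / <u_j, u_j>.
Coefficients: <v, e_1> = -4/sqrt(6), <v, e_2> = 8/sqrt(66).
Square and sum: Σ |<v, e_j>|^2 = 40/11.
Compute ||v||^2 = v·v = 19.
Deficit = 19 − 40/11 = 169/11 ≥ 0, confirming Bessel's inequality. (The deficit equals ||v − Σ <v,e_j> e_j||^2, the squared distance from v to span{e_j}.)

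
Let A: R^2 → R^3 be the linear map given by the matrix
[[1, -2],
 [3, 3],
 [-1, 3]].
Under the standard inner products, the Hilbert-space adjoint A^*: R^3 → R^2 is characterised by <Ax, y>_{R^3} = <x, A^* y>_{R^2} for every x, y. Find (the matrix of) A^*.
A^* = A^T =
[[1, 3, -1],
 [-2, 3, 3]]

For real matrices with standard dot products, the defining identity <Ax, y> = <x, A^* y> gives (Ax)^T y = x^T (A^*) y, i.e. x^T A^T y = x^T (A^*) y. Since this holds for all x, y, we must have A^* = A^T. Therefore
A^* =
[[1, 3, -1],
 [-2, 3, 3]].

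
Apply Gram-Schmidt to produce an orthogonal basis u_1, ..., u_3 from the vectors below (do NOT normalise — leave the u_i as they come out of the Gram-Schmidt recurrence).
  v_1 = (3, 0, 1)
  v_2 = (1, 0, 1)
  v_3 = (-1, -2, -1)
Orthogonal basis:
  u_1 = (3, 0, 1)
  u_2 = (-1/5, 0, 3/5)
  u_3 = (0, -2, 0)

Apply the Gram-Schmidt recurrence
  u_1 = v_1
  u_i = v_i − Σ_{j<i} ((v_i · u_j) / (u_j · u_j)) · u_j.

Step by step this gives:
  u_1 = (3, 0, 1)
  u_2 = (-1/5, 0, 3/5)
  u_3 = (0, -2, 0)

Orthogonality check:
  u_2 · u_1 = 0 (should be 0)
  u_3 · u_1 = 0 (should be 0)
  u_3 · u_2 = 0 (should be 0)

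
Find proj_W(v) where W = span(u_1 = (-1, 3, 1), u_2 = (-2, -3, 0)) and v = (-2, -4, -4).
proj_W(v) = (-43/47, -222/47, -35/47)

Set up U = [u_1 | ... | u_2] ∈ R^(3×2). The projector onto W = col(U) is P = U (U^T U)^(-1) U^T.
Compute U^T U =
  [11, -7]
  [-7, 13],
and U^T v = (-14, 16).
Solve U^T U · c = U^T v for the coefficients: c = (-35/47, 39/47). The projection is proj_W(v) = U c.
Check: (v - proj_W(v)) · u_1 = 0  (should be 0).
Check: (v - proj_W(v)) · u_2 = 0  (should be 0).
Result: proj_W(v) = (-43/47, -222/47, -35/47).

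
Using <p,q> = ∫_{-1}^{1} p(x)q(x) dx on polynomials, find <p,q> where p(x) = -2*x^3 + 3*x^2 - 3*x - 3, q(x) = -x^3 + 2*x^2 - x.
<p,q> = 104/35

Expand the product: p(x)·q(x) = 2*x^6 - 7*x^5 + 11*x^4 - 6*x^3 - 3*x^2 + 3*x.
∫_{-1}^{1} of each monomial x^k gives [2/(k+1) if k even, 0 if k odd]. Integrating term-by-term (or equivalently evaluating the antiderivative F(x) = 2*x^7/7 - 7*x^6/6 + 11*x^5/5 - 3*x^4/2 - x^3 + 3*x^2/2 at the endpoints):
  F(1) − F(−1) = 67/210 − (-557/210) = 104/35.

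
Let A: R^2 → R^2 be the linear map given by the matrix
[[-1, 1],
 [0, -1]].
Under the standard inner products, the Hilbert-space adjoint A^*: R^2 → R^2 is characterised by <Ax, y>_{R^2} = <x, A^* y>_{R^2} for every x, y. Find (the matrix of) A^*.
A^* = A^T =
[[-1, 0],
 [1, -1]]

For real matrices with standard dot products, the defining identity <Ax, y> = <x, A^* y> gives (Ax)^T y = x^T (A^*) y, i.e. x^T A^T y = x^T (A^*) y. Since this holds for all x, y, we must have A^* = A^T. Therefore
A^* =
[[-1, 0],
 [1, -1]].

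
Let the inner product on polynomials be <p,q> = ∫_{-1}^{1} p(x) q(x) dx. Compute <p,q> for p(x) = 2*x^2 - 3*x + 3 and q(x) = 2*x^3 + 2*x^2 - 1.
<p,q> = -62/15

Expand the product: p(x)·q(x) = 4*x^5 - 2*x^4 + 4*x^2 + 3*x - 3.
∫_{-1}^{1} of each monomial x^k gives [2/(k+1) if k even, 0 if k odd]. Integrating term-by-term (or equivalently evaluating the antiderivative F(x) = 2*x^6/3 - 2*x^5/5 + 4*x^3/3 + 3*x^2/2 - 3*x at the endpoints):
  F(1) − F(−1) = 1/10 − (127/30) = -62/15.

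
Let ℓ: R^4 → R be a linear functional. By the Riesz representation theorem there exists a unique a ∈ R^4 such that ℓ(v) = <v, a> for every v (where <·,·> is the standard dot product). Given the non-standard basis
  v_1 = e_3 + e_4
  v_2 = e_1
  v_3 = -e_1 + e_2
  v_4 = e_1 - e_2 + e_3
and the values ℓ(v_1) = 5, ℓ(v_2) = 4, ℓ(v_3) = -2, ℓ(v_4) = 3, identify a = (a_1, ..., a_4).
a = (4, 2, 1, 4)

Write a = (a_1, ..., a_4) in the standard basis. For each basis vector v_i, ℓ(v_i) = <v_i, a> is a linear equation in the a_j's. Collect the n equations into a matrix system V a = ℓ, where row i of V is v_i (expressed in the standard basis). Since V is invertible (lower-triangular with 1s on the diagonal, up to permutation), solve by back-substitution:
  V =
[[0, 0, 1, 1],
 [1, 0, 0, 0],
 [-1, 1, 0, 0],
 [1, -1, 1, 0]]
  V a = (5, 4, -2, 3)
Solving gives a = (4, 2, 1, 4).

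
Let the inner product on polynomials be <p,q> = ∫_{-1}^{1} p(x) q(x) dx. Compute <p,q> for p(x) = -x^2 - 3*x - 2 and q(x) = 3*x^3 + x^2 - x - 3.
<p,q> = 32/3

Expand the product: p(x)·q(x) = -3*x^5 - 10*x^4 - 8*x^3 + 4*x^2 + 11*x + 6.
∫_{-1}^{1} of each monomial x^k gives [2/(k+1) if k even, 0 if k odd]. Integrating term-by-term (or equivalently evaluating the antiderivative F(x) = -x^6/2 - 2*x^5 - 2*x^4 + 4*x^3/3 + 11*x^2/2 + 6*x at the endpoints):
  F(1) − F(−1) = 25/3 − (-7/3) = 32/3.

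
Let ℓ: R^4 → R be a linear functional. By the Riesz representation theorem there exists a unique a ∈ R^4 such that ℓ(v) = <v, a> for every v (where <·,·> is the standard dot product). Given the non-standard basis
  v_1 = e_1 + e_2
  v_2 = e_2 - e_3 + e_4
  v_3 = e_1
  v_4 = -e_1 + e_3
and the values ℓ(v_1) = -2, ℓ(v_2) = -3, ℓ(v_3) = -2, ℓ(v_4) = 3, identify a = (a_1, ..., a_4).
a = (-2, 0, 1, -2)

Write a = (a_1, ..., a_4) in the standard basis. For each basis vector v_i, ℓ(v_i) = <v_i, a> is a linear equation in the a_j's. Collect the n equations into a matrix system V a = ℓ, where row i of V is v_i (expressed in the standard basis). Since V is invertible (lower-triangular with 1s on the diagonal, up to permutation), solve by back-substitution:
  V =
[[1, 1, 0, 0],
 [0, 1, -1, 1],
 [1, 0, 0, 0],
 [-1, 0, 1, 0]]
  V a = (-2, -3, -2, 3)
Solving gives a = (-2, 0, 1, -2).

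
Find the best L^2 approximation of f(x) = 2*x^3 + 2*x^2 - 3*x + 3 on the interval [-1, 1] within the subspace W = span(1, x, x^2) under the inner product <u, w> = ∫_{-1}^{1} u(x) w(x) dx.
g(x) = 2*x^2 - 9*x/5 + 3

The best approximation g ∈ W is the orthogonal projection of f onto W. Writing g = a_0 + a_1 x + a_2 x^2, the coefficients solve the normal equations G · a = b where
  G_{ij} = <φ_i, φ_j> and b_i = <f, φ_i>, with φ_0 = 1, φ_1 = x, φ_2 = x^2.
G =
  [2, 0, 2/3]
  [0, 2/3, 0]
  [2/3, 0, 2/5],
b = (22/3, -6/5, 14/5).
Solving gives a_0 = 3, a_1 = -9/5, a_2 = 2, so
  g(x) = 2*x^2 - 9*x/5 + 3.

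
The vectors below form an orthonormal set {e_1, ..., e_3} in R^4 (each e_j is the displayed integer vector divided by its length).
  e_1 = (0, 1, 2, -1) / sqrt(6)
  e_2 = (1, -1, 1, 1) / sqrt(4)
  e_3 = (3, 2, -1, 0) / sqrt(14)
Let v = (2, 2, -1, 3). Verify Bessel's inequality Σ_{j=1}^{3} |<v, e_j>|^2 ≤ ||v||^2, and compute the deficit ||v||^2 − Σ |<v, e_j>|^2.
Σ |<v, e_j>|^2 = 78/7; ||v||^2 = 18; deficit = 48/7

Write each e_j = u_j / sqrt(<u_j, u_j>) where u_j is the displayed integer vector. Then <v, e_j> = <v, u_j> / sqrt(<u_j, u_j>), so |<v, e_j>|^2 = <v, u_j>^2 / <u_j, u_j>.
Coefficients: <v, e_1> = -3/sqrt(6), <v, e_2> = 2/sqrt(4), <v, e_3> = 11/sqrt(14).
Square and sum: Σ |<v, e_j>|^2 = 78/7.
Compute ||v||^2 = v·v = 18.
Deficit = 18 − 78/7 = 48/7 ≥ 0, confirming Bessel's inequality. (The deficit equals ||v − Σ <v,e_j> e_j||^2, the squared distance from v to span{e_j}.)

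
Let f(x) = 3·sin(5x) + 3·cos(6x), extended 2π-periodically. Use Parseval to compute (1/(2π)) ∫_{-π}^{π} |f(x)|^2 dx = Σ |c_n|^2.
Σ |c_n|^2 = 9

Expand |f|^2 and use orthogonality of {sin(nx), cos(mx)} on [-π, π]:
  ∫_{-π}^{π} sin(nx)^2 dx = π, ∫ cos(mx)^2 dx = π, and cross terms integrate to 0.
So ∫_{-π}^{π} f(x)^2 dx = 3^2 · π + 3^2 · π = (9 + 9)π.
Divide by 2π: (9 + 9)/2 = 9.
By Parseval, this equals Σ |c_n|^2.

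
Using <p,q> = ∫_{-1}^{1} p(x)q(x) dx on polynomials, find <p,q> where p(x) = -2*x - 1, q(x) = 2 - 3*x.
<p,q> = 0

Expand the product: p(x)·q(x) = 6*x^2 - x - 2.
∫_{-1}^{1} of each monomial x^k gives [2/(k+1) if k even, 0 if k odd]. Integrating term-by-term (or equivalently evaluating the antiderivative F(x) = 2*x^3 - x^2/2 - 2*x at the endpoints):
  F(1) − F(−1) = -1/2 − (-1/2) = 0.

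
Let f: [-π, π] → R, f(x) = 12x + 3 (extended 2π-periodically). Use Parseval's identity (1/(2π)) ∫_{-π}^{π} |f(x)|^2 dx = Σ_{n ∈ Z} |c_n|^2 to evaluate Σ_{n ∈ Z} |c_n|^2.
Σ |c_n|^2 = 48π^2 + 9

Expand and integrate term by term over [-π, π]:
  ∫ (12x)^2 dx = 144·(2π^3/3); ∫ 2·12·(3)·x dx = 0 (odd integrand); ∫ 3^2 dx = 9·2π.
So (1/(2π)) ∫_{-π}^{π} (12x + 3)^2 dx = 144π^2/3 + 9 = 48π^2 + 9.
Parseval ⇒ Σ |c_n|^2 = 48π^2 + 9.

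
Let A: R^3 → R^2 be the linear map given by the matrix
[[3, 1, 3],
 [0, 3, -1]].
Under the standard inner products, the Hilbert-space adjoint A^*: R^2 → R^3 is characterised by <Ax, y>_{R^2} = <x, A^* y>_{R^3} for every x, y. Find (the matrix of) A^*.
A^* = A^T =
[[3, 0],
 [1, 3],
 [3, -1]]

For real matrices with standard dot products, the defining identity <Ax, y> = <x, A^* y> gives (Ax)^T y = x^T (A^*) y, i.e. x^T A^T y = x^T (A^*) y. Since this holds for all x, y, we must have A^* = A^T. Therefore
A^* =
[[3, 0],
 [1, 3],
 [3, -1]].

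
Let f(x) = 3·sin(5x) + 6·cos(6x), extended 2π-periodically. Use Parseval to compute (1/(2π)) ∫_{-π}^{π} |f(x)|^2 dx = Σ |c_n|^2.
Σ |c_n|^2 = 45/2

Expand |f|^2 and use orthogonality of {sin(nx), cos(mx)} on [-π, π]:
  ∫_{-π}^{π} sin(nx)^2 dx = π, ∫ cos(mx)^2 dx = π, and cross terms integrate to 0.
So ∫_{-π}^{π} f(x)^2 dx = 3^2 · π + 6^2 · π = (9 + 36)π.
Divide by 2π: (9 + 36)/2 = 45/2.
By Parseval, this equals Σ |c_n|^2.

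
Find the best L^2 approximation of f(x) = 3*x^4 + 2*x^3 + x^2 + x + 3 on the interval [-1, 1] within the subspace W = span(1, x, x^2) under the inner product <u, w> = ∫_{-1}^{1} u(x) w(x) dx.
g(x) = 25*x^2/7 + 11*x/5 + 96/35

The best approximation g ∈ W is the orthogonal projection of f onto W. Writing g = a_0 + a_1 x + a_2 x^2, the coefficients solve the normal equations G · a = b where
  G_{ij} = <φ_i, φ_j> and b_i = <f, φ_i>, with φ_0 = 1, φ_1 = x, φ_2 = x^2.
G =
  [2, 0, 2/3]
  [0, 2/3, 0]
  [2/3, 0, 2/5],
b = (118/15, 22/15, 114/35).
Solving gives a_0 = 96/35, a_1 = 11/5, a_2 = 25/7, so
  g(x) = 25*x^2/7 + 11*x/5 + 96/35.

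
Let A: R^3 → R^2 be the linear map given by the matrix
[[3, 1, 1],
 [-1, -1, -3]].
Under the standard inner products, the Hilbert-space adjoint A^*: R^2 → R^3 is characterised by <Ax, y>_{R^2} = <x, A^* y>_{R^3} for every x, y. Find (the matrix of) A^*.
A^* = A^T =
[[3, -1],
 [1, -1],
 [1, -3]]

For real matrices with standard dot products, the defining identity <Ax, y> = <x, A^* y> gives (Ax)^T y = x^T (A^*) y, i.e. x^T A^T y = x^T (A^*) y. Since this holds for all x, y, we must have A^* = A^T. Therefore
A^* =
[[3, -1],
 [1, -1],
 [1, -3]].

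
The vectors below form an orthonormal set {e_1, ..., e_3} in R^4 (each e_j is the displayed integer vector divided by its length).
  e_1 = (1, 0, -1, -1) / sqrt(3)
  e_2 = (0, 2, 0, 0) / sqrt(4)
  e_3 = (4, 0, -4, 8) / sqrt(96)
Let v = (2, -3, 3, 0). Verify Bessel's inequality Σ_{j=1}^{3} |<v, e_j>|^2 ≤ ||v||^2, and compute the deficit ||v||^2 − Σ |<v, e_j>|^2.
Σ |<v, e_j>|^2 = 19/2; ||v||^2 = 22; deficit = 25/2

Write each e_j = u_j / sqrt(<u_j, u_j>) where u_j is the displayed integer vector. Then <v, e_j> = <v, u_j> / sqrt(<u_j, u_j>), so |<v, e_j>|^2 = <v, u_j>^2 / <u_j, u_j>.
Coefficients: <v, e_1> = -1/sqrt(3), <v, e_2> = -6/sqrt(4), <v, e_3> = -4/sqrt(96).
Square and sum: Σ |<v, e_j>|^2 = 19/2.
Compute ||v||^2 = v·v = 22.
Deficit = 22 − 19/2 = 25/2 ≥ 0, confirming Bessel's inequality. (The deficit equals ||v − Σ <v,e_j> e_j||^2, the squared distance from v to span{e_j}.)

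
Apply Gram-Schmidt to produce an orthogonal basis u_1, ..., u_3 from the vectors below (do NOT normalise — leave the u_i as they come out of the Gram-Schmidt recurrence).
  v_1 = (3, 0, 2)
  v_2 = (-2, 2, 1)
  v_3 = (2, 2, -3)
Orthogonal basis:
  u_1 = (3, 0, 2)
  u_2 = (-14/13, 2, 21/13)
  u_3 = (160/101, 280/101, -240/101)

Apply the Gram-Schmidt recurrence
  u_1 = v_1
  u_i = v_i − Σ_{j<i} ((v_i · u_j) / (u_j · u_j)) · u_j.

Step by step this gives:
  u_1 = (3, 0, 2)
  u_2 = (-14/13, 2, 21/13)
  u_3 = (160/101, 280/101, -240/101)

Orthogonality check:
  u_2 · u_1 = 0 (should be 0)
  u_3 · u_1 = 0 (should be 0)
  u_3 · u_2 = 0 (should be 0)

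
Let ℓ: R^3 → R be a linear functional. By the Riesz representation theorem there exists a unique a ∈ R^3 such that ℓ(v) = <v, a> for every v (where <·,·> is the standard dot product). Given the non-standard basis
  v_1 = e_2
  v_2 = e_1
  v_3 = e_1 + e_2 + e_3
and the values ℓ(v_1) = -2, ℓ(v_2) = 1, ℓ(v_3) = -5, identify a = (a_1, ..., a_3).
a = (1, -2, -4)

Write a = (a_1, ..., a_3) in the standard basis. For each basis vector v_i, ℓ(v_i) = <v_i, a> is a linear equation in the a_j's. Collect the n equations into a matrix system V a = ℓ, where row i of V is v_i (expressed in the standard basis). Since V is invertible (lower-triangular with 1s on the diagonal, up to permutation), solve by back-substitution:
  V =
[[0, 1, 0],
 [1, 0, 0],
 [1, 1, 1]]
  V a = (-2, 1, -5)
Solving gives a = (1, -2, -4).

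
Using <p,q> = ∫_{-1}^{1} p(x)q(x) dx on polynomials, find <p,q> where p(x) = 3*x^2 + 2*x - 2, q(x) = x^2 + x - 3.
<p,q> = 36/5

Expand the product: p(x)·q(x) = 3*x^4 + 5*x^3 - 9*x^2 - 8*x + 6.
∫_{-1}^{1} of each monomial x^k gives [2/(k+1) if k even, 0 if k odd]. Integrating term-by-term (or equivalently evaluating the antiderivative F(x) = 3*x^5/5 + 5*x^4/4 - 3*x^3 - 4*x^2 + 6*x at the endpoints):
  F(1) − F(−1) = 17/20 − (-127/20) = 36/5.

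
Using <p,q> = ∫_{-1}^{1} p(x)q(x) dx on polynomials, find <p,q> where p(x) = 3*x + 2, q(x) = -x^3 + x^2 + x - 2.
<p,q> = -88/15

Expand the product: p(x)·q(x) = -3*x^4 + x^3 + 5*x^2 - 4*x - 4.
∫_{-1}^{1} of each monomial x^k gives [2/(k+1) if k even, 0 if k odd]. Integrating term-by-term (or equivalently evaluating the antiderivative F(x) = -3*x^5/5 + x^4/4 + 5*x^3/3 - 2*x^2 - 4*x at the endpoints):
  F(1) − F(−1) = -281/60 − (71/60) = -88/15.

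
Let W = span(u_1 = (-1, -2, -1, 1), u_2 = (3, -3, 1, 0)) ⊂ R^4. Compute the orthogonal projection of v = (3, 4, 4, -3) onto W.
proj_W(v) = (11/3, 13/3, 3, -8/3)

Set up U = [u_1 | ... | u_2] ∈ R^(4×2). The projector onto W = col(U) is P = U (U^T U)^(-1) U^T.
Compute U^T U =
  [7, 2]
  [2, 19],
and U^T v = (-18, 1).
Solve U^T U · c = U^T v for the coefficients: c = (-8/3, 1/3). The projection is proj_W(v) = U c.
Check: (v - proj_W(v)) · u_1 = 0  (should be 0).
Check: (v - proj_W(v)) · u_2 = 0  (should be 0).
Result: proj_W(v) = (11/3, 13/3, 3, -8/3).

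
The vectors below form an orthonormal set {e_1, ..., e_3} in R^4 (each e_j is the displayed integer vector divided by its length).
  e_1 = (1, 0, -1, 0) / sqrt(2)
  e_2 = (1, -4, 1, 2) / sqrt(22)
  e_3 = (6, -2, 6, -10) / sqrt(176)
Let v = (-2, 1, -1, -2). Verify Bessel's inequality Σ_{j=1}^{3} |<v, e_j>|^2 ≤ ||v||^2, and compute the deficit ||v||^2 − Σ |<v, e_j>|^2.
Σ |<v, e_j>|^2 = 6; ||v||^2 = 10; deficit = 4

Write each e_j = u_j / sqrt(<u_j, u_j>) where u_j is the displayed integer vector. Then <v, e_j> = <v, u_j> / sqrt(<u_j, u_j>), so |<v, e_j>|^2 = <v, u_j>^2 / <u_j, u_j>.
Coefficients: <v, e_1> = -1/sqrt(2), <v, e_2> = -11/sqrt(22), <v, e_3> = 0/sqrt(176).
Square and sum: Σ |<v, e_j>|^2 = 6.
Compute ||v||^2 = v·v = 10.
Deficit = 10 − 6 = 4 ≥ 0, confirming Bessel's inequality. (The deficit equals ||v − Σ <v,e_j> e_j||^2, the squared distance from v to span{e_j}.)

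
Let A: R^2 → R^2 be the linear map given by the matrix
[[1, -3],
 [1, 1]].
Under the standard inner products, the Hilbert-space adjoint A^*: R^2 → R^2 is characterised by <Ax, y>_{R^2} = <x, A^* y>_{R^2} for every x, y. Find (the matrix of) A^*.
A^* = A^T =
[[1, 1],
 [-3, 1]]

For real matrices with standard dot products, the defining identity <Ax, y> = <x, A^* y> gives (Ax)^T y = x^T (A^*) y, i.e. x^T A^T y = x^T (A^*) y. Since this holds for all x, y, we must have A^* = A^T. Therefore
A^* =
[[1, 1],
 [-3, 1]].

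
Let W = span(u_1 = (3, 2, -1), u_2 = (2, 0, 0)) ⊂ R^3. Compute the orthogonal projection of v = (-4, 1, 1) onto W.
proj_W(v) = (-4, 2/5, -1/5)

Set up U = [u_1 | ... | u_2] ∈ R^(3×2). The projector onto W = col(U) is P = U (U^T U)^(-1) U^T.
Compute U^T U =
  [14, 6]
  [6, 4],
and U^T v = (-11, -8).
Solve U^T U · c = U^T v for the coefficients: c = (1/5, -23/10). The projection is proj_W(v) = U c.
Check: (v - proj_W(v)) · u_1 = 0  (should be 0).
Check: (v - proj_W(v)) · u_2 = 0  (should be 0).
Result: proj_W(v) = (-4, 2/5, -1/5).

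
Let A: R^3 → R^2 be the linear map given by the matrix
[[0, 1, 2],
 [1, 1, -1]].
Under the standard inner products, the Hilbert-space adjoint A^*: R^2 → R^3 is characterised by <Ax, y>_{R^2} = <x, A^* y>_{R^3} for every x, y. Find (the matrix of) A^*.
A^* = A^T =
[[0, 1],
 [1, 1],
 [2, -1]]

For real matrices with standard dot products, the defining identity <Ax, y> = <x, A^* y> gives (Ax)^T y = x^T (A^*) y, i.e. x^T A^T y = x^T (A^*) y. Since this holds for all x, y, we must have A^* = A^T. Therefore
A^* =
[[0, 1],
 [1, 1],
 [2, -1]].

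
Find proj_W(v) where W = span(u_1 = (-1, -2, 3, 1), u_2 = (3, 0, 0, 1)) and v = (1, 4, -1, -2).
proj_W(v) = (99/146, 138/73, -207/73, -151/146)

Set up U = [u_1 | ... | u_2] ∈ R^(4×2). The projector onto W = col(U) is P = U (U^T U)^(-1) U^T.
Compute U^T U =
  [15, -2]
  [-2, 10],
and U^T v = (-14, 1).
Solve U^T U · c = U^T v for the coefficients: c = (-69/73, -13/146). The projection is proj_W(v) = U c.
Check: (v - proj_W(v)) · u_1 = 0  (should be 0).
Check: (v - proj_W(v)) · u_2 = 0  (should be 0).
Result: proj_W(v) = (99/146, 138/73, -207/73, -151/146).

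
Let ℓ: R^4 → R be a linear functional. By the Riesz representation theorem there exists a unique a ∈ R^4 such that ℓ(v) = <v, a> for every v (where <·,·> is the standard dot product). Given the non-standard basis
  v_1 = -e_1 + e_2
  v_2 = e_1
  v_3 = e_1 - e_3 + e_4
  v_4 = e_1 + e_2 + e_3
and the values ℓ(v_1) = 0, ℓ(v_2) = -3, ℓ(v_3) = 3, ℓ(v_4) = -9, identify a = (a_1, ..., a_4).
a = (-3, -3, -3, 3)

Write a = (a_1, ..., a_4) in the standard basis. For each basis vector v_i, ℓ(v_i) = <v_i, a> is a linear equation in the a_j's. Collect the n equations into a matrix system V a = ℓ, where row i of V is v_i (expressed in the standard basis). Since V is invertible (lower-triangular with 1s on the diagonal, up to permutation), solve by back-substitution:
  V =
[[-1, 1, 0, 0],
 [1, 0, 0, 0],
 [1, 0, -1, 1],
 [1, 1, 1, 0]]
  V a = (0, -3, 3, -9)
Solving gives a = (-3, -3, -3, 3).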